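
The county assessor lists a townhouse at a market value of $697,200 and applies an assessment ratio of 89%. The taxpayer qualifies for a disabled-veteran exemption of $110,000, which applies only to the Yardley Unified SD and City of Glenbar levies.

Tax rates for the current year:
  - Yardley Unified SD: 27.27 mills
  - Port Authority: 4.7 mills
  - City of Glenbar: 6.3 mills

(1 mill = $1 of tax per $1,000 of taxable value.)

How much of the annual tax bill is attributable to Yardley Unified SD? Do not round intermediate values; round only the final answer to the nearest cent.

$13,921.55

Assessed value = $697,200 × 0.89 = $620,508
Yardley Unified SD taxable value = $620,508 − $110,000 = $510,508
Yardley Unified SD levy = $510,508 × 0.02727 = $13,921.55316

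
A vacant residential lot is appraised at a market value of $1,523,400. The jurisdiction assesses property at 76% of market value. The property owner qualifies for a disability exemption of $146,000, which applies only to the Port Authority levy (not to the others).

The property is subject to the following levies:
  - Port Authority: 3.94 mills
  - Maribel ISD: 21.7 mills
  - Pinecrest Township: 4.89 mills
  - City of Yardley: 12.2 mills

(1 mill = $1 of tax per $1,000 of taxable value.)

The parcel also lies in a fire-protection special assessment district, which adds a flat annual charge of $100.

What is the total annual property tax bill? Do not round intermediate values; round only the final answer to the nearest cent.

Assessed value = $1,523,400 × 0.76 = $1,157,784
Port Authority: ($1,157,784 − $146,000) × 0.00394 = $1,011,784 × 0.00394 = $3,986.42896
Maribel ISD: $1,157,784 × 0.0217 = $25,123.9128
Pinecrest Township: $1,157,784 × 0.00489 = $5,661.56376
City of Yardley: $1,157,784 × 0.0122 = $14,124.9648
Levies subtotal = $48,896.87032
Total = $48,896.87032 + $100 = $48,996.87032

$48,996.87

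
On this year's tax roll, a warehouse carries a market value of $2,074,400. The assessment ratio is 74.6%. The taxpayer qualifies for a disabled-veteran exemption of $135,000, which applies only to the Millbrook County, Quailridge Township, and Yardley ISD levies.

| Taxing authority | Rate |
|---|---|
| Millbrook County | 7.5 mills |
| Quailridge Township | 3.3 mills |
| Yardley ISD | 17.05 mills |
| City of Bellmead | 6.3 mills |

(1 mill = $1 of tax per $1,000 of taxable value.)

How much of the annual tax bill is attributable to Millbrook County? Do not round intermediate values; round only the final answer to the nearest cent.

$10,593.77

Assessed value = $2,074,400 × 0.746 = $1,547,502.4
Millbrook County taxable value = $1,547,502.4 − $135,000 = $1,412,502.4
Millbrook County levy = $1,412,502.4 × 0.0075 = $10,593.768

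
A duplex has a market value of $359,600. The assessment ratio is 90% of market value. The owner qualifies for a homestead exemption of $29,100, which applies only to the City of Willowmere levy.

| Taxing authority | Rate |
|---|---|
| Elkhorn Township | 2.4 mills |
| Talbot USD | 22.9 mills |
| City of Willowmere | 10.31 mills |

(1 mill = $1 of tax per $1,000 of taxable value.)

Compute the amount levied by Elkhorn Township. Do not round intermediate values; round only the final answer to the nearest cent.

Assessed value = $359,600 × 0.9 = $323,640
Elkhorn Township taxable value = $323,640 (exemption does not apply)
Elkhorn Township levy = $323,640 × 0.0024 = $776.736

$776.74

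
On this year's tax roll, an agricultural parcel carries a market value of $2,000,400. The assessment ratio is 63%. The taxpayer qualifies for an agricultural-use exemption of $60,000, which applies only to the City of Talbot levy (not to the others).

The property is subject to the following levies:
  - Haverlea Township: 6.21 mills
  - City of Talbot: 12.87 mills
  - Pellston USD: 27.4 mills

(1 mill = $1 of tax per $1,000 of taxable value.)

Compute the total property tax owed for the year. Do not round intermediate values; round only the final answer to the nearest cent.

$57,804.31

Assessed value = $2,000,400 × 0.63 = $1,260,252
Haverlea Township: $1,260,252 × 0.00621 = $7,826.16492
City of Talbot: ($1,260,252 − $60,000) × 0.01287 = $1,200,252 × 0.01287 = $15,447.24324
Pellston USD: $1,260,252 × 0.0274 = $34,530.9048
Total = $57,804.31296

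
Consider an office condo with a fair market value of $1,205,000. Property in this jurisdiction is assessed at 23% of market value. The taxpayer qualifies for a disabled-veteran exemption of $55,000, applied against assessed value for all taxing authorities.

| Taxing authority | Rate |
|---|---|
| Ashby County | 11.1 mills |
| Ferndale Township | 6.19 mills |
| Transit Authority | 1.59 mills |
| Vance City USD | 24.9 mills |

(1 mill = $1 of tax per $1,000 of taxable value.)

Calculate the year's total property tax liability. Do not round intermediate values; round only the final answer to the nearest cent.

Assessed value = $1,205,000 × 0.23 = $277,150
Taxable value = $277,150 − $55,000 = $222,150
Ashby County: $222,150 × 0.0111 = $2,465.865
Ferndale Township: $222,150 × 0.00619 = $1,375.1085
Transit Authority: $222,150 × 0.00159 = $353.2185
Vance City USD: $222,150 × 0.0249 = $5,531.535
Total = $2,465.865 + $1,375.1085 + $353.2185 + $5,531.535 = $9,725.727

$9,725.73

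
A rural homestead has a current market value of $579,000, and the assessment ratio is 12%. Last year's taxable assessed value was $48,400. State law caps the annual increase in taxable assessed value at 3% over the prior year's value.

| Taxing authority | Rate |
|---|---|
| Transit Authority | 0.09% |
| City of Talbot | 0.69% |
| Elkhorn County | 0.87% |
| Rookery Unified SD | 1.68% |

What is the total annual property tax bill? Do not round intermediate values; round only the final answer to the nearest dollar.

Uncapped assessed value = $579,000 × 0.12 = $69,480
Cap limit = $48,400 × 1.03 = $49,852
Taxable assessed value = min($69,480, $49,852) = $49,852 (cap binds)
Transit Authority: $49,852 × 0.0009 = $44.8668
City of Talbot: $49,852 × 0.0069 = $343.9788
Elkhorn County: $49,852 × 0.0087 = $433.7124
Rookery Unified SD: $49,852 × 0.0168 = $837.5136
Total = $1,660.0716

$1,660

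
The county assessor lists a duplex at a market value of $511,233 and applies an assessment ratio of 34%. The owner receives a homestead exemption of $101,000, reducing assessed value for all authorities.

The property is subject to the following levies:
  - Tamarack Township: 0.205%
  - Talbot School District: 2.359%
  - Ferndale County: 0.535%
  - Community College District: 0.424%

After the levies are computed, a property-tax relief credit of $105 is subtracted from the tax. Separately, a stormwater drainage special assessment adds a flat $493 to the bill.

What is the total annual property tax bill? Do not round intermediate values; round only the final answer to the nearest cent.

Assessed value = $511,233 × 0.34 = $173,819.22
Taxable value = $173,819.22 − $101,000 = $72,819.22
Tamarack Township: $72,819.22 × 0.00205 = $149.279401
Talbot School District: $72,819.22 × 0.02359 = $1,717.8053998
Ferndale County: $72,819.22 × 0.00535 = $389.582827
Community College District: $72,819.22 × 0.00424 = $308.7534928
Levies subtotal = $2,565.4211206
After credit = $2,565.4211206 − $105 = $2,460.4211206
Total = $2,460.4211206 + $493 = $2,953.4211206

$2,953.42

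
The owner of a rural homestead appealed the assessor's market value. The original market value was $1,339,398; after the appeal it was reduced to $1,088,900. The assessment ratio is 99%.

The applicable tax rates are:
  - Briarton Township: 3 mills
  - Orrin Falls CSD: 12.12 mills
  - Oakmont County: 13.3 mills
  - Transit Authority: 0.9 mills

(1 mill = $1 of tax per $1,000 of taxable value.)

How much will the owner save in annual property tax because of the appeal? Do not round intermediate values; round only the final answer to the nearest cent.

Old assessed value = $1,339,398 × 0.99 = $1,326,004.02
New assessed value = $1,088,900 × 0.99 = $1,078,011
Combined rate = 0.003 + 0.01212 + 0.0133 + 0.0009 = 0.02932
Old tax = $1,326,004.02 × 0.02932 = $38,878.4378664
New tax = $1,078,011 × 0.02932 = $31,607.28252
Reduction = $38,878.4378664 − $31,607.28252 = $7,271.1553464

$7,271.16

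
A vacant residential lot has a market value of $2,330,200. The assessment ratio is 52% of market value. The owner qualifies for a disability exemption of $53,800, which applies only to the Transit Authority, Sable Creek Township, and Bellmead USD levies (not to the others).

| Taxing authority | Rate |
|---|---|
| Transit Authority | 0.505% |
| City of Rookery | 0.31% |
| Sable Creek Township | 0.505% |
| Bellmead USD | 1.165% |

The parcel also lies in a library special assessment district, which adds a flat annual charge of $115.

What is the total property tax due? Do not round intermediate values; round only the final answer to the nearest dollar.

$29,056

Assessed value = $2,330,200 × 0.52 = $1,211,704
Transit Authority: ($1,211,704 − $53,800) × 0.00505 = $1,157,904 × 0.00505 = $5,847.4152
City of Rookery: $1,211,704 × 0.0031 = $3,756.2824
Sable Creek Township: ($1,211,704 − $53,800) × 0.00505 = $1,157,904 × 0.00505 = $5,847.4152
Bellmead USD: ($1,211,704 − $53,800) × 0.01165 = $1,157,904 × 0.01165 = $13,489.5816
Levies subtotal = $28,940.6944
Total = $28,940.6944 + $115 = $29,055.6944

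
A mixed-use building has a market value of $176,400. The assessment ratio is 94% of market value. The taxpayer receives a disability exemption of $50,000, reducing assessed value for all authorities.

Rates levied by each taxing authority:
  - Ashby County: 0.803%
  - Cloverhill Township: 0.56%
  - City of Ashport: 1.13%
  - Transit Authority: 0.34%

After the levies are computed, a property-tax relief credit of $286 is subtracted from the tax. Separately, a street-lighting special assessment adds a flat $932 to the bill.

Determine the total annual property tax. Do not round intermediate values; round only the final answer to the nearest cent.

Assessed value = $176,400 × 0.94 = $165,816
Taxable value = $165,816 − $50,000 = $115,816
Ashby County: $115,816 × 0.00803 = $930.00248
Cloverhill Township: $115,816 × 0.0056 = $648.5696
City of Ashport: $115,816 × 0.0113 = $1,308.7208
Transit Authority: $115,816 × 0.0034 = $393.7744
Levies subtotal = $3,281.06728
After credit = $3,281.06728 − $286 = $2,995.06728
Total = $2,995.06728 + $932 = $3,927.06728

$3,927.07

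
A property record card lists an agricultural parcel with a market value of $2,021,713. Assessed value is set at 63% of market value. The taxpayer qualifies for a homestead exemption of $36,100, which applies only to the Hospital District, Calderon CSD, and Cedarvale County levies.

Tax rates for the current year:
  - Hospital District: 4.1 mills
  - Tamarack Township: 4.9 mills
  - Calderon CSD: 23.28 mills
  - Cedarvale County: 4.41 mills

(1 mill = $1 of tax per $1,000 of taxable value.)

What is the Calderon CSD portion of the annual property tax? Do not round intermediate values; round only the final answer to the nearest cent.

Assessed value = $2,021,713 × 0.63 = $1,273,679.19
Calderon CSD taxable value = $1,273,679.19 − $36,100 = $1,237,579.19
Calderon CSD levy = $1,237,579.19 × 0.02328 = $28,810.8435432

$28,810.84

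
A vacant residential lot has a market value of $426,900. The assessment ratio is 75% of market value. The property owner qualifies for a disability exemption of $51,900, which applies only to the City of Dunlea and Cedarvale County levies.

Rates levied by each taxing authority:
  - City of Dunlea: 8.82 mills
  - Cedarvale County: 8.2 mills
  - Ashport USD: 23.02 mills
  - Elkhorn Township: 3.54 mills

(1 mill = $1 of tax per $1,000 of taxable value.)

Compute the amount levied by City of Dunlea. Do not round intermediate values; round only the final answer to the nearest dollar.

$2,366

Assessed value = $426,900 × 0.75 = $320,175
City of Dunlea taxable value = $320,175 − $51,900 = $268,275
City of Dunlea levy = $268,275 × 0.00882 = $2,366.1855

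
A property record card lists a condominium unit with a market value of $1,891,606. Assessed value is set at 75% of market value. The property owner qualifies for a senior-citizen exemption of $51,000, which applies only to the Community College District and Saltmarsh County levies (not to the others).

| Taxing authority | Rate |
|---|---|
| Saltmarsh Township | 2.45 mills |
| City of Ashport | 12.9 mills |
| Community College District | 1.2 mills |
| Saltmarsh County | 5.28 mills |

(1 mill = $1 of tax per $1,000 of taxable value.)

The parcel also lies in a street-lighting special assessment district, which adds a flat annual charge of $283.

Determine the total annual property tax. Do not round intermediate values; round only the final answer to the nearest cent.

$30,922.84

Assessed value = $1,891,606 × 0.75 = $1,418,704.5
Saltmarsh Township: $1,418,704.5 × 0.00245 = $3,475.826025
City of Ashport: $1,418,704.5 × 0.0129 = $18,301.28805
Community College District: ($1,418,704.5 − $51,000) × 0.0012 = $1,367,704.5 × 0.0012 = $1,641.2454
Saltmarsh County: ($1,418,704.5 − $51,000) × 0.00528 = $1,367,704.5 × 0.00528 = $7,221.47976
Levies subtotal = $30,639.839235
Total = $30,639.839235 + $283 = $30,922.839235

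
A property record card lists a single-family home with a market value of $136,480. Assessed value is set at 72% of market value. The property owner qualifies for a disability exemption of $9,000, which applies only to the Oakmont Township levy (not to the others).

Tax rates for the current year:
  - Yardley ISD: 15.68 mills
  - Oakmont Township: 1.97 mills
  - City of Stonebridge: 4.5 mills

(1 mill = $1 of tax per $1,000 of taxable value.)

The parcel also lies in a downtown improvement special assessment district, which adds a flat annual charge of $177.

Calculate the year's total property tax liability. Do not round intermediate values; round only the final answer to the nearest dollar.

$2,336

Assessed value = $136,480 × 0.72 = $98,265.6
Yardley ISD: $98,265.6 × 0.01568 = $1,540.804608
Oakmont Township: ($98,265.6 − $9,000) × 0.00197 = $89,265.6 × 0.00197 = $175.853232
City of Stonebridge: $98,265.6 × 0.0045 = $442.1952
Levies subtotal = $2,158.85304
Total = $2,158.85304 + $177 = $2,335.85304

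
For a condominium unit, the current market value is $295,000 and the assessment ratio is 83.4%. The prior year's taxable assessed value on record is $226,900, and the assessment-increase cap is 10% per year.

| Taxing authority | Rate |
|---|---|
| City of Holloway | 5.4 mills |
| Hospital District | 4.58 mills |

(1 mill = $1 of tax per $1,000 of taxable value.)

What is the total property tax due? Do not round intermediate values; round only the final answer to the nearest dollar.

$2,455

Uncapped assessed value = $295,000 × 0.834 = $246,030
Cap limit = $226,900 × 1.1 = $249,590
Taxable assessed value = min($246,030, $249,590) = $246,030 (cap does not bind)
City of Holloway: $246,030 × 0.0054 = $1,328.562
Hospital District: $246,030 × 0.00458 = $1,126.8174
Total = $2,455.3794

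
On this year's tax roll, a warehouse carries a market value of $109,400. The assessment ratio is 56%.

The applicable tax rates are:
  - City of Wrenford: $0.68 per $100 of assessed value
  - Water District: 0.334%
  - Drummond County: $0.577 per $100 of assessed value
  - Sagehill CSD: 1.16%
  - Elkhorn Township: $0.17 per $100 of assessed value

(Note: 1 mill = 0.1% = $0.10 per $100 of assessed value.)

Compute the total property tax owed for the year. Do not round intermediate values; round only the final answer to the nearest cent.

$1,789.52

Assessed value = $109,400 × 0.56 = $61,264
City of Wrenford: $61,264 × 0.0068 = $416.5952
Water District: $61,264 × 0.00334 = $204.62176
Drummond County: $61,264 × 0.00577 = $353.49328
Sagehill CSD: $61,264 × 0.0116 = $710.6624
Elkhorn Township: $61,264 × 0.0017 = $104.1488
Total = $1,789.52144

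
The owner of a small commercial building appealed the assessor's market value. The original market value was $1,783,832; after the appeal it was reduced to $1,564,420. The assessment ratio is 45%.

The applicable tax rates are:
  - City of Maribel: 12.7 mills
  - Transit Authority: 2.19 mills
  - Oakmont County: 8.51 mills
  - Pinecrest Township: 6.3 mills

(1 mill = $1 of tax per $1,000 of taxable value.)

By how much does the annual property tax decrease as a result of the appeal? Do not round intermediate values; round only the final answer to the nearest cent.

Old assessed value = $1,783,832 × 0.45 = $802,724.4
New assessed value = $1,564,420 × 0.45 = $703,989
Combined rate = 0.0127 + 0.00219 + 0.00851 + 0.0063 = 0.0297
Old tax = $802,724.4 × 0.0297 = $23,840.91468
New tax = $703,989 × 0.0297 = $20,908.4733
Reduction = $23,840.91468 − $20,908.4733 = $2,932.44138

$2,932.44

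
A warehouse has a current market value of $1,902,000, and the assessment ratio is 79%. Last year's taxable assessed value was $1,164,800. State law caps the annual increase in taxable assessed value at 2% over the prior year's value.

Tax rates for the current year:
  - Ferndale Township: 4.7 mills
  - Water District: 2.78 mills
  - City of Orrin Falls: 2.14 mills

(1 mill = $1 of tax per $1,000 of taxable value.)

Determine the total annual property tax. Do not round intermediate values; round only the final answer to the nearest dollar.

$11,429

Uncapped assessed value = $1,902,000 × 0.79 = $1,502,580
Cap limit = $1,164,800 × 1.02 = $1,188,096
Taxable assessed value = min($1,502,580, $1,188,096) = $1,188,096 (cap binds)
Ferndale Township: $1,188,096 × 0.0047 = $5,584.0512
Water District: $1,188,096 × 0.00278 = $3,302.90688
City of Orrin Falls: $1,188,096 × 0.00214 = $2,542.52544
Total = $11,429.48352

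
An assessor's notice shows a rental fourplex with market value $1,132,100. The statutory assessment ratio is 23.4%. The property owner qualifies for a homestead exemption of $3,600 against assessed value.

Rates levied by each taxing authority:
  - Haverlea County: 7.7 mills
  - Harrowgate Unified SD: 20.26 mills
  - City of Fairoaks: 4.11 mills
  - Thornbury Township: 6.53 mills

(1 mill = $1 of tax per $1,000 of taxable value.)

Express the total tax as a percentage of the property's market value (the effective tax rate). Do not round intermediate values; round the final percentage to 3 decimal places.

Assessed value = $1,132,100 × 0.234 = $264,911.4
Taxable value = $264,911.4 − $3,600 = $261,311.4
Haverlea County: $261,311.4 × 0.0077 = $2,012.09778
Harrowgate Unified SD: $261,311.4 × 0.02026 = $5,294.168964
City of Fairoaks: $261,311.4 × 0.00411 = $1,073.989854
Thornbury Township: $261,311.4 × 0.00653 = $1,706.363442
Total tax = $10,086.62004
Effective rate = $10,086.62004 ÷ $1,132,100 = 0.891% of market value

0.891%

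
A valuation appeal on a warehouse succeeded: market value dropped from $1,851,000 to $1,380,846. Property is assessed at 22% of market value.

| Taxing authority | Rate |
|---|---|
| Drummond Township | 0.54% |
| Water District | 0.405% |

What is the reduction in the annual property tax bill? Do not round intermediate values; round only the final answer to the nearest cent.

Old assessed value = $1,851,000 × 0.22 = $407,220
New assessed value = $1,380,846 × 0.22 = $303,786.12
Combined rate = 0.0054 + 0.00405 = 0.00945
Old tax = $407,220 × 0.00945 = $3,848.229
New tax = $303,786.12 × 0.00945 = $2,870.778834
Reduction = $3,848.229 − $2,870.778834 = $977.450166

$977.45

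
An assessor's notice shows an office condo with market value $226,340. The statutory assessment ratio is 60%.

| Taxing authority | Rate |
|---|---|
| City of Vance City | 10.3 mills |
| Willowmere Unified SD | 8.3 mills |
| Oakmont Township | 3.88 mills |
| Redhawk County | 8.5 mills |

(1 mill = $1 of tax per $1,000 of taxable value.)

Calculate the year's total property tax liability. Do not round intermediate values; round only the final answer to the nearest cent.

$4,207.21

Assessed value = $226,340 × 0.6 = $135,804
City of Vance City: $135,804 × 0.0103 = $1,398.7812
Willowmere Unified SD: $135,804 × 0.0083 = $1,127.1732
Oakmont Township: $135,804 × 0.00388 = $526.91952
Redhawk County: $135,804 × 0.0085 = $1,154.334
Total = $1,398.7812 + $1,127.1732 + $526.91952 + $1,154.334 = $4,207.20792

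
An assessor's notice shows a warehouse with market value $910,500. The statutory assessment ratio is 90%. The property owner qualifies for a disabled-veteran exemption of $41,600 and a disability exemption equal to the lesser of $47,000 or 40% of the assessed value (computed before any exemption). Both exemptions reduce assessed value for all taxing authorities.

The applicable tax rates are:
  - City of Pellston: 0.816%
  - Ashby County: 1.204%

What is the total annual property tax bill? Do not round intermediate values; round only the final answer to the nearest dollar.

$14,763

Assessed value = $910,500 × 0.9 = $819,450
Disability exemption = min($47,000, 40% × $819,450) = min($47,000, $327,780) = $47,000 (dollar cap binds)
Taxable value = $819,450 − $41,600 − $47,000 = $730,850
City of Pellston: $730,850 × 0.00816 = $5,963.736
Ashby County: $730,850 × 0.01204 = $8,799.434
Total = $14,763.17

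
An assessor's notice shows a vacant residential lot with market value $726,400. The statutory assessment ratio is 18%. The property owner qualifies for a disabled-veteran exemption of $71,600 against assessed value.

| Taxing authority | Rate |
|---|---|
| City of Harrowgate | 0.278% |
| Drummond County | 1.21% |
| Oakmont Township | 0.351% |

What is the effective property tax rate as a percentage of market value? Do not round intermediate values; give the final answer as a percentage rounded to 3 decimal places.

Assessed value = $726,400 × 0.18 = $130,752
Taxable value = $130,752 − $71,600 = $59,152
City of Harrowgate: $59,152 × 0.00278 = $164.44256
Drummond County: $59,152 × 0.0121 = $715.7392
Oakmont Township: $59,152 × 0.00351 = $207.62352
Total tax = $1,087.80528
Effective rate = $1,087.80528 ÷ $726,400 = 0.150% of market value

0.150%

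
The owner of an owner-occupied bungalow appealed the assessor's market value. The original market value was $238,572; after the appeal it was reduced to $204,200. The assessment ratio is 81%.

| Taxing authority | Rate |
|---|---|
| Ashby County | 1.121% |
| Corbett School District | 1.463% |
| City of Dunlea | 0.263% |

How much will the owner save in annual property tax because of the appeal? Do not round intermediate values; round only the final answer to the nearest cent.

$792.64

Old assessed value = $238,572 × 0.81 = $193,243.32
New assessed value = $204,200 × 0.81 = $165,402
Combined rate = 0.01121 + 0.01463 + 0.00263 = 0.02847
Old tax = $193,243.32 × 0.02847 = $5,501.6373204
New tax = $165,402 × 0.02847 = $4,708.99494
Reduction = $5,501.6373204 − $4,708.99494 = $792.6423804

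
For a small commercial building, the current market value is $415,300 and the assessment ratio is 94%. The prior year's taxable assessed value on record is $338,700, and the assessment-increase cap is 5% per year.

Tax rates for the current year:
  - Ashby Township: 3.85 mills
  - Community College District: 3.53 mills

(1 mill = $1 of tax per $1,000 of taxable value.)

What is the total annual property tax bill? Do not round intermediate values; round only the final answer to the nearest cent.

$2,624.59

Uncapped assessed value = $415,300 × 0.94 = $390,382
Cap limit = $338,700 × 1.05 = $355,635
Taxable assessed value = min($390,382, $355,635) = $355,635 (cap binds)
Ashby Township: $355,635 × 0.00385 = $1,369.19475
Community College District: $355,635 × 0.00353 = $1,255.39155
Total = $2,624.5863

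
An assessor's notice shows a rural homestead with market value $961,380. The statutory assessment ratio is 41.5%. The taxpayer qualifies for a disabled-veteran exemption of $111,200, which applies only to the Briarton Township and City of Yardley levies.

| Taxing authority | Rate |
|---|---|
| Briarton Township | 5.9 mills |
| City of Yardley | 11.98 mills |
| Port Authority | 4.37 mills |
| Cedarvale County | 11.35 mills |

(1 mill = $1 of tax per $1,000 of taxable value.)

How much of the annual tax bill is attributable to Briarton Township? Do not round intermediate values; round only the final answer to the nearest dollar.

Assessed value = $961,380 × 0.415 = $398,972.7
Briarton Township taxable value = $398,972.7 − $111,200 = $287,772.7
Briarton Township levy = $287,772.7 × 0.0059 = $1,697.85893

$1,698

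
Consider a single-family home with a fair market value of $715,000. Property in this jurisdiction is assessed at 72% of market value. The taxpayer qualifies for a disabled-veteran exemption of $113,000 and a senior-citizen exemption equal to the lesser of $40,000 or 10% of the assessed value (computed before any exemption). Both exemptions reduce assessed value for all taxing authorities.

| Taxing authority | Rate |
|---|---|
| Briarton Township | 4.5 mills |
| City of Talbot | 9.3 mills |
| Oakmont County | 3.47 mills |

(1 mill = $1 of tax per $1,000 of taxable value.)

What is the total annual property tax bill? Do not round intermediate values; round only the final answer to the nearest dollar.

Assessed value = $715,000 × 0.72 = $514,800
Senior-citizen exemption = min($40,000, 10% × $514,800) = min($40,000, $51,480) = $40,000 (dollar cap binds)
Taxable value = $514,800 − $113,000 − $40,000 = $361,800
Briarton Township: $361,800 × 0.0045 = $1,628.1
City of Talbot: $361,800 × 0.0093 = $3,364.74
Oakmont County: $361,800 × 0.00347 = $1,255.446
Total = $6,248.286

$6,248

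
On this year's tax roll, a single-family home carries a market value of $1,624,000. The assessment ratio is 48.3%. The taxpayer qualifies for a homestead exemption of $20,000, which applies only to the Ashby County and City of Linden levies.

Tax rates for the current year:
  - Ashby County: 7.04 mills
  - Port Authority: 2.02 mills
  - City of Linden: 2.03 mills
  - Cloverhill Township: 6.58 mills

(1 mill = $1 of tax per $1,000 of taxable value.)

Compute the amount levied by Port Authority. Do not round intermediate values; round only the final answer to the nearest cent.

Assessed value = $1,624,000 × 0.483 = $784,392
Port Authority taxable value = $784,392 (exemption does not apply)
Port Authority levy = $784,392 × 0.00202 = $1,584.47184

$1,584.47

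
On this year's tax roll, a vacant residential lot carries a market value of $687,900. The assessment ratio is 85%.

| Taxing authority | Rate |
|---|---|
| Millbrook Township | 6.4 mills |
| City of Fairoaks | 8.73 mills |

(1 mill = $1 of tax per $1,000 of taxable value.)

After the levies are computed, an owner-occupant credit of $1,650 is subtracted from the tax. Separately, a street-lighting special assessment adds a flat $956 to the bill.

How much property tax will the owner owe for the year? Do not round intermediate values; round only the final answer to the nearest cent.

Assessed value = $687,900 × 0.85 = $584,715
Millbrook Township: $584,715 × 0.0064 = $3,742.176
City of Fairoaks: $584,715 × 0.00873 = $5,104.56195
Levies subtotal = $8,846.73795
After credit = $8,846.73795 − $1,650 = $7,196.73795
Total = $7,196.73795 + $956 = $8,152.73795

$8,152.74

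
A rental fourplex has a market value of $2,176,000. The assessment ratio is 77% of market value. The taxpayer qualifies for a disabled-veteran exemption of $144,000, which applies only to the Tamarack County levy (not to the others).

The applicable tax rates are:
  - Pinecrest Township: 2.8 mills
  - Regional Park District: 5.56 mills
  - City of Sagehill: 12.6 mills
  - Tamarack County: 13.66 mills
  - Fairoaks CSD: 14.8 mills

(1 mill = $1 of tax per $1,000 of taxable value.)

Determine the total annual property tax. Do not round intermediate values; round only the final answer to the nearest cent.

$80,837.16

Assessed value = $2,176,000 × 0.77 = $1,675,520
Pinecrest Township: $1,675,520 × 0.0028 = $4,691.456
Regional Park District: $1,675,520 × 0.00556 = $9,315.8912
City of Sagehill: $1,675,520 × 0.0126 = $21,111.552
Tamarack County: ($1,675,520 − $144,000) × 0.01366 = $1,531,520 × 0.01366 = $20,920.5632
Fairoaks CSD: $1,675,520 × 0.0148 = $24,797.696
Total = $80,837.1584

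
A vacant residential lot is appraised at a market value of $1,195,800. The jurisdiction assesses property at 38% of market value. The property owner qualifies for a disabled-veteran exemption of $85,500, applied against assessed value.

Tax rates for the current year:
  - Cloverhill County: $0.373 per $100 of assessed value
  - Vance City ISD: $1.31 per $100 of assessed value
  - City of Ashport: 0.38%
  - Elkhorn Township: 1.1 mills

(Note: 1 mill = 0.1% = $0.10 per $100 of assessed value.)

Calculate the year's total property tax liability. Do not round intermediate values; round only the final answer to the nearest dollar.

Assessed value = $1,195,800 × 0.38 = $454,404
Taxable value = $454,404 − $85,500 = $368,904
Cloverhill County: $368,904 × 0.00373 = $1,376.01192
Vance City ISD: $368,904 × 0.0131 = $4,832.6424
City of Ashport: $368,904 × 0.0038 = $1,401.8352
Elkhorn Township: $368,904 × 0.0011 = $405.7944
Total = $8,016.28392

$8,016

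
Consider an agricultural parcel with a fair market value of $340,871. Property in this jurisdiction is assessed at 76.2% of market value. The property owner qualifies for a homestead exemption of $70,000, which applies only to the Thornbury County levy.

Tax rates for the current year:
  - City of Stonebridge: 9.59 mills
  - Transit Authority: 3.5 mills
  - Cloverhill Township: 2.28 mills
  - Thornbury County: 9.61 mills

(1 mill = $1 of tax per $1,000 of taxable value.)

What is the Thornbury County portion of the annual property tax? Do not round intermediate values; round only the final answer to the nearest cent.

Assessed value = $340,871 × 0.762 = $259,743.702
Thornbury County taxable value = $259,743.702 − $70,000 = $189,743.702
Thornbury County levy = $189,743.702 × 0.00961 = $1,823.43697622

$1,823.44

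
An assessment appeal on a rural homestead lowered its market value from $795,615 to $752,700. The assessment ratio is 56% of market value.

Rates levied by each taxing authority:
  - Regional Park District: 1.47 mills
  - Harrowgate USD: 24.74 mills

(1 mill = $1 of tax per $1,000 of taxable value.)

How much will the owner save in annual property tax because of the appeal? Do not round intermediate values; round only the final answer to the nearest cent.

$629.89

Old assessed value = $795,615 × 0.56 = $445,544.4
New assessed value = $752,700 × 0.56 = $421,512
Combined rate = 0.00147 + 0.02474 = 0.02621
Old tax = $445,544.4 × 0.02621 = $11,677.718724
New tax = $421,512 × 0.02621 = $11,047.82952
Reduction = $11,677.718724 − $11,047.82952 = $629.889204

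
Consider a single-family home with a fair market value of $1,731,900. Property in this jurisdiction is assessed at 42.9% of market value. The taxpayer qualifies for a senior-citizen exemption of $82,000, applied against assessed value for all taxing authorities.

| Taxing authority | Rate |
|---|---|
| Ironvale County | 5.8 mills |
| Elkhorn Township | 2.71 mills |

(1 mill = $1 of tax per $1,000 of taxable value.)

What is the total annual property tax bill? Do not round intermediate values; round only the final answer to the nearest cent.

$5,624.98

Assessed value = $1,731,900 × 0.429 = $742,985.1
Taxable value = $742,985.1 − $82,000 = $660,985.1
Ironvale County: $660,985.1 × 0.0058 = $3,833.71358
Elkhorn Township: $660,985.1 × 0.00271 = $1,791.269621
Total = $3,833.71358 + $1,791.269621 = $5,624.983201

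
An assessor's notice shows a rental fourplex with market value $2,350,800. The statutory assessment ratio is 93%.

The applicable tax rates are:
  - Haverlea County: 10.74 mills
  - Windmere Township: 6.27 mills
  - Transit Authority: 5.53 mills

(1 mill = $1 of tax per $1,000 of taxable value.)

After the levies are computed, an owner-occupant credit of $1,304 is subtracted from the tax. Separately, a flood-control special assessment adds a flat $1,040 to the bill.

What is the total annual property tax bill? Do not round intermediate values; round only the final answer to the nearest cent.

$49,013.94

Assessed value = $2,350,800 × 0.93 = $2,186,244
Haverlea County: $2,186,244 × 0.01074 = $23,480.26056
Windmere Township: $2,186,244 × 0.00627 = $13,707.74988
Transit Authority: $2,186,244 × 0.00553 = $12,089.92932
Levies subtotal = $49,277.93976
After credit = $49,277.93976 − $1,304 = $47,973.93976
Total = $47,973.93976 + $1,040 = $49,013.93976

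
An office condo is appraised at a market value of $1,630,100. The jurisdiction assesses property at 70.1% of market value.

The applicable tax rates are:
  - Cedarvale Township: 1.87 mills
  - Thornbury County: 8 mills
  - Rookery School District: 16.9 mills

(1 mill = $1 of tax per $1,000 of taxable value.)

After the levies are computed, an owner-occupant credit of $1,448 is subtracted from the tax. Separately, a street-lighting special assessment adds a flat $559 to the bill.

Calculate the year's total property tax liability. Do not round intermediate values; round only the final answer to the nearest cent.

Assessed value = $1,630,100 × 0.701 = $1,142,700.1
Cedarvale Township: $1,142,700.1 × 0.00187 = $2,136.849187
Thornbury County: $1,142,700.1 × 0.008 = $9,141.6008
Rookery School District: $1,142,700.1 × 0.0169 = $19,311.63169
Levies subtotal = $30,590.081677
After credit = $30,590.081677 − $1,448 = $29,142.081677
Total = $29,142.081677 + $559 = $29,701.081677

$29,701.08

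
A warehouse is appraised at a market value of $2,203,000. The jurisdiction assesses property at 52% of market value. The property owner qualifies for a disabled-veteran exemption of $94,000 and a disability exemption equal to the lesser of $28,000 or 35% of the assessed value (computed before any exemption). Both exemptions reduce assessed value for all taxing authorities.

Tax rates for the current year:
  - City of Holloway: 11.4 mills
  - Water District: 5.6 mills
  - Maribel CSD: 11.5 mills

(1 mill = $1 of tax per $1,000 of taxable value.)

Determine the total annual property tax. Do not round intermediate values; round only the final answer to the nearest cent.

$29,171.46

Assessed value = $2,203,000 × 0.52 = $1,145,560
Disability exemption = min($28,000, 35% × $1,145,560) = min($28,000, $400,946) = $28,000 (dollar cap binds)
Taxable value = $1,145,560 − $94,000 − $28,000 = $1,023,560
City of Holloway: $1,023,560 × 0.0114 = $11,668.584
Water District: $1,023,560 × 0.0056 = $5,731.936
Maribel CSD: $1,023,560 × 0.0115 = $11,770.94
Total = $29,171.46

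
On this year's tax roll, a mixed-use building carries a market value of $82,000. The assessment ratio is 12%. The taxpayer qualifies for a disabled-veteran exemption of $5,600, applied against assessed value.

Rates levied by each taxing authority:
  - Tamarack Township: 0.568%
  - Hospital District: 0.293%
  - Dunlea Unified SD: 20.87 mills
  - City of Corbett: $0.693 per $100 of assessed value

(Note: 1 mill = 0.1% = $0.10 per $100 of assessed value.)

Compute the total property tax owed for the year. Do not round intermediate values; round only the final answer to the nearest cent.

Assessed value = $82,000 × 0.12 = $9,840
Taxable value = $9,840 − $5,600 = $4,240
Tamarack Township: $4,240 × 0.00568 = $24.0832
Hospital District: $4,240 × 0.00293 = $12.4232
Dunlea Unified SD: $4,240 × 0.02087 = $88.4888
City of Corbett: $4,240 × 0.00693 = $29.3832
Total = $154.3784

$154.38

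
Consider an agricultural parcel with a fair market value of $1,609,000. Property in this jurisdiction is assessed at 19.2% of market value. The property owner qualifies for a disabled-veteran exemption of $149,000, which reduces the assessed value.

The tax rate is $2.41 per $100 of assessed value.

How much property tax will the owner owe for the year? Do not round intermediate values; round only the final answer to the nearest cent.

$3,854.26

Assessed value = $1,609,000 × 0.192 = $308,928
Taxable value = $308,928 − $149,000 = $159,928
Tax = $159,928 × 0.0241 = $3,854.2648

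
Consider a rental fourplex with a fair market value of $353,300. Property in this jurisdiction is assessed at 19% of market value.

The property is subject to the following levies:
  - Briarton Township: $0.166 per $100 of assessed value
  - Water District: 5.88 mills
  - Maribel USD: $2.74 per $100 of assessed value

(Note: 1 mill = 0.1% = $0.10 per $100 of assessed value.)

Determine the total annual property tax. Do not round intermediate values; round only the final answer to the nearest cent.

$2,345.42

Assessed value = $353,300 × 0.19 = $67,127
Briarton Township: $67,127 × 0.00166 = $111.43082
Water District: $67,127 × 0.00588 = $394.70676
Maribel USD: $67,127 × 0.0274 = $1,839.2798
Total = $2,345.41738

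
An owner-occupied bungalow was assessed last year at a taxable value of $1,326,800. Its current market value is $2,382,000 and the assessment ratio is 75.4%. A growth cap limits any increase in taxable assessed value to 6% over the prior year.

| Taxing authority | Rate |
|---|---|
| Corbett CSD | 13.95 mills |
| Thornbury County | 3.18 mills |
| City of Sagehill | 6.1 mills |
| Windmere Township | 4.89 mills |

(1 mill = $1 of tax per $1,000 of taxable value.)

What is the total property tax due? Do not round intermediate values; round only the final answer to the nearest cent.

$39,548.19

Uncapped assessed value = $2,382,000 × 0.754 = $1,796,028
Cap limit = $1,326,800 × 1.06 = $1,406,408
Taxable assessed value = min($1,796,028, $1,406,408) = $1,406,408 (cap binds)
Corbett CSD: $1,406,408 × 0.01395 = $19,619.3916
Thornbury County: $1,406,408 × 0.00318 = $4,472.37744
City of Sagehill: $1,406,408 × 0.0061 = $8,579.0888
Windmere Township: $1,406,408 × 0.00489 = $6,877.33512
Total = $39,548.19296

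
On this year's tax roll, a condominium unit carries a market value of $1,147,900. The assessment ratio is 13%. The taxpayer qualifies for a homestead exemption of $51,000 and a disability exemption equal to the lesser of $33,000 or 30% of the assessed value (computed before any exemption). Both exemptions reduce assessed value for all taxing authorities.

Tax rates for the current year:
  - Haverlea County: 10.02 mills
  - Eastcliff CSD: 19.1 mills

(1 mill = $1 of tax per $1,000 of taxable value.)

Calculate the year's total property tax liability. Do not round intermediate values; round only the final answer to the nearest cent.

Assessed value = $1,147,900 × 0.13 = $149,227
Disability exemption = min($33,000, 30% × $149,227) = min($33,000, $44,768.1) = $33,000 (dollar cap binds)
Taxable value = $149,227 − $51,000 − $33,000 = $65,227
Haverlea County: $65,227 × 0.01002 = $653.57454
Eastcliff CSD: $65,227 × 0.0191 = $1,245.8357
Total = $1,899.41024

$1,899.41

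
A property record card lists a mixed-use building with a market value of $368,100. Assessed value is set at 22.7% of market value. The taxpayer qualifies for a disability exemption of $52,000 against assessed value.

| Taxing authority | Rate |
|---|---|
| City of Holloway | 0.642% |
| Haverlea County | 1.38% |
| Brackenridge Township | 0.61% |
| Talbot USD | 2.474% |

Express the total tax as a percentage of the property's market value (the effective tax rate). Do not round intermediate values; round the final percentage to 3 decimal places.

Assessed value = $368,100 × 0.227 = $83,558.7
Taxable value = $83,558.7 − $52,000 = $31,558.7
City of Holloway: $31,558.7 × 0.00642 = $202.606854
Haverlea County: $31,558.7 × 0.0138 = $435.51006
Brackenridge Township: $31,558.7 × 0.0061 = $192.50807
Talbot USD: $31,558.7 × 0.02474 = $780.762238
Total tax = $1,611.387222
Effective rate = $1,611.387222 ÷ $368,100 = 0.438% of market value

0.438%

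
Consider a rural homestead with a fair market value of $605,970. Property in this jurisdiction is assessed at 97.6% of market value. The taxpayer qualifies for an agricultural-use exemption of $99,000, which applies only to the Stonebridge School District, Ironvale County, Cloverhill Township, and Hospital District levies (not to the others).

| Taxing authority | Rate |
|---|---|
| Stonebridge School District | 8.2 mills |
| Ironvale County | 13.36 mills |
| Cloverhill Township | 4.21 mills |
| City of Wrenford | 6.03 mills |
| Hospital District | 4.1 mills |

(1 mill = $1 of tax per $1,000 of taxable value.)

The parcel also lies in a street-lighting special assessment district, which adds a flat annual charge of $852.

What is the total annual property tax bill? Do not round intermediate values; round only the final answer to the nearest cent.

$19,127.09

Assessed value = $605,970 × 0.976 = $591,426.72
Stonebridge School District: ($591,426.72 − $99,000) × 0.0082 = $492,426.72 × 0.0082 = $4,037.899104
Ironvale County: ($591,426.72 − $99,000) × 0.01336 = $492,426.72 × 0.01336 = $6,578.8209792
Cloverhill Township: ($591,426.72 − $99,000) × 0.00421 = $492,426.72 × 0.00421 = $2,073.1164912
City of Wrenford: $591,426.72 × 0.00603 = $3,566.3031216
Hospital District: ($591,426.72 − $99,000) × 0.0041 = $492,426.72 × 0.0041 = $2,018.949552
Levies subtotal = $18,275.089248
Total = $18,275.089248 + $852 = $19,127.089248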